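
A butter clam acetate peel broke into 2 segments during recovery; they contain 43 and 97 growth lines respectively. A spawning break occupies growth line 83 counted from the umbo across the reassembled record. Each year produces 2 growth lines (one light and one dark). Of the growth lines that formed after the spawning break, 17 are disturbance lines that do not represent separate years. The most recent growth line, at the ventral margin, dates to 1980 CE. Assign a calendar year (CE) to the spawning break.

1960 CE

Total growth lines = 43 + 97 = 140.
The spawning break sits at growth line 83 from the umbo, so 140 − 83 = 57 growth lines formed after it.
Removing the 17 false growth lines leaves 57 − 17 = 40 true growth lines beyond the spawning break.
40 growth lines at 2 per year is 40 / 2 = 20 years.
Counting back 20 years from 1980 CE places the spawning break in 1980 − 20 = 1960 CE.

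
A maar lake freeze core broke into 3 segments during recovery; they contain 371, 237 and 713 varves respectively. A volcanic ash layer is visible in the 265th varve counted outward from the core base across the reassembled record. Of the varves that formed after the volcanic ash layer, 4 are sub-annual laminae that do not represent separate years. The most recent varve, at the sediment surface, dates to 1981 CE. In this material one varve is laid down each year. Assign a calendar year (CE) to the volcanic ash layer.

Total varves = 371 + 237 + 713 = 1321.
The volcanic ash layer sits at varve 265 from the core base, so 1321 − 265 = 1056 varves formed after it.
1056 − 4 false = 1052 true varves after the volcanic ash layer.
Counting back 1052 years from 1981 CE places the volcanic ash layer in 1981 − 1052 = 929 CE.

929 CE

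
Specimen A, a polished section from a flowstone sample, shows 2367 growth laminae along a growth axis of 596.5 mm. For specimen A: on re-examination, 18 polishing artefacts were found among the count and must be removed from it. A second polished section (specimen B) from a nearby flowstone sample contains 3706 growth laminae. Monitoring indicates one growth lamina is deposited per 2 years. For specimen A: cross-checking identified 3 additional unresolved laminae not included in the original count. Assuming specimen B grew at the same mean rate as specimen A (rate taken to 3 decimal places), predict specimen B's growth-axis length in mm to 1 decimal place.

Specimen A: true growth lamina count = 2367 − 18 + 3 = 2352.
Specimen A: multiplying by 2 years per growth lamina: 2352 × 2 = 4704 years.
A: 596.5 mm over 4704 years gives 596.5 / 4704 ≈ 0.127 mm/year.
Specimen B: at 2 years per growth lamina, 3706 × 2 = 7412 years. Length of B = 0.127 × 7412 = 941.3 mm.

941.3 mm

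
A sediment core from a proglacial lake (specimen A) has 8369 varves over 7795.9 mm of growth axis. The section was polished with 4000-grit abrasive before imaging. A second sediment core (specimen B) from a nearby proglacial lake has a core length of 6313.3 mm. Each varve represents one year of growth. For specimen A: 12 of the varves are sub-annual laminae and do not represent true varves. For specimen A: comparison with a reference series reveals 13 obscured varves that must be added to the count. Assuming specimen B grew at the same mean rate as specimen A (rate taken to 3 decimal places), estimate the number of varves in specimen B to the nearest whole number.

Specimen A: correcting the raw count gives 8369 − 12 + 13 = 8370 true varves.
A: Extension rate ≈ 7795.9 / 8370 = 0.931 mm per year.
B spans 6313.3 / 0.931 = 6781.20 years ≈ 6781 varves.

6781 varves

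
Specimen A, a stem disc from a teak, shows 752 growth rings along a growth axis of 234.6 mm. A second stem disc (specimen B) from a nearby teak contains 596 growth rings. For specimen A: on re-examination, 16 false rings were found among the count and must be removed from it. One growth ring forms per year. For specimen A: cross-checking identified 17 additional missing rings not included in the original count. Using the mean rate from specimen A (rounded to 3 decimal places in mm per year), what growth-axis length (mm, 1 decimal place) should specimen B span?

Specimen A: true growth ring count = 752 − 16 + 17 = 753.
A: Extension rate ≈ 234.6 / 753 = 0.312 mm/year.
B's length ≈ 0.312 × 596 = 186.0 mm.

186.0 mm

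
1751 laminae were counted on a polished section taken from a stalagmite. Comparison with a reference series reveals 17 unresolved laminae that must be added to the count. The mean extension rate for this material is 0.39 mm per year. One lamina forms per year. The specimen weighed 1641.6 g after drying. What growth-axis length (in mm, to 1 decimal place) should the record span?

689.5 mm

Adjusted count: 1751 + 17 = 1768 laminae.
1768 years at 0.39 mm/year gives 0.39 × 1768 = 689.5 mm.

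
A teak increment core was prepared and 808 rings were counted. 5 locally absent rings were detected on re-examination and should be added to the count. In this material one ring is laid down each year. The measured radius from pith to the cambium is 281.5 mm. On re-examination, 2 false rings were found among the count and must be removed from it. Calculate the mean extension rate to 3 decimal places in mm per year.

True ring count = 808 − 2 + 5 = 811.
Extension rate ≈ 281.5 / 811 = 0.347 mm per year.

0.347 mm per year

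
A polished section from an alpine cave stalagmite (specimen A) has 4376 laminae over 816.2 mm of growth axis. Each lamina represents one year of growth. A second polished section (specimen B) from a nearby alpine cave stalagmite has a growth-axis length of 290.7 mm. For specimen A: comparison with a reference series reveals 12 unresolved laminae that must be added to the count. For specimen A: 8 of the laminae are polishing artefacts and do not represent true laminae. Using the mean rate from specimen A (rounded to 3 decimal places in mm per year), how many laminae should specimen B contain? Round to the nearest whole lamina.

Specimen A: correcting the raw count gives 4376 − 8 + 12 = 4380 true laminae.
A: Extension rate ≈ 816.2 / 4380 = 0.186 mm per year.
Specimen B: 290.7 mm / 0.186 mm per year = 1562.90 years ≈ 1563 laminae.

1563 laminae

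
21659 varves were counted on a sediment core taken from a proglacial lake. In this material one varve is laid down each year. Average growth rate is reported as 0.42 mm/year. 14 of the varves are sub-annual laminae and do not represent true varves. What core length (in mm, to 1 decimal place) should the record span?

Correcting the raw count gives 21659 − 14 = 21645 true varves.
Predicted length = 0.42 mm/year × 21645 years = 9090.9 mm.

9090.9 mm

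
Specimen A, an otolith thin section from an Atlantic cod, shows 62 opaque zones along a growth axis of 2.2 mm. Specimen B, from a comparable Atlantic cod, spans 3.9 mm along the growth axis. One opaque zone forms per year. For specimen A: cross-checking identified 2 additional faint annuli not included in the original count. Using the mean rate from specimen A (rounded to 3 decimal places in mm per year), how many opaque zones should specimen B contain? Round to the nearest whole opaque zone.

Specimen A: correcting the raw count gives 62 + 2 = 64 true opaque zones.
A: 2.2 mm over 64 years gives 2.2 / 64 ≈ 0.034 mm/yr.
Specimen B: 3.9 mm / 0.034 mm per year = 114.71 years ≈ 115 opaque zones.

115 opaque zones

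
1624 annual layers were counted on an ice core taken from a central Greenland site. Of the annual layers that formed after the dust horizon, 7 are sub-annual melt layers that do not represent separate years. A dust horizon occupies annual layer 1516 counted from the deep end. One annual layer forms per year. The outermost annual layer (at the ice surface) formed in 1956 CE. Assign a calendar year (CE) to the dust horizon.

The dust horizon sits at annual layer 1516 from the deep end, so 1624 − 1516 = 108 annual layers formed after it.
Removing the 7 false annual layers leaves 108 − 7 = 101 true annual layers beyond the dust horizon.
Counting back 101 years from 1956 CE places the dust horizon in 1956 − 101 = 1855 CE.

1855 CE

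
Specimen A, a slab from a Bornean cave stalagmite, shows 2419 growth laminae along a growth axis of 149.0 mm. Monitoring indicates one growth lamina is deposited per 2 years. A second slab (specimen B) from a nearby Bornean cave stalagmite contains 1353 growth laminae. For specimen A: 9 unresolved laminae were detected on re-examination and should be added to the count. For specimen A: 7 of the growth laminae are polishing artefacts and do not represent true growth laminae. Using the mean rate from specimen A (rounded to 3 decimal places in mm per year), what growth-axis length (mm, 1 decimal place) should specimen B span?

83.9 mm

Specimen A: adjusted count: 2419 − 7 + 9 = 2421 growth laminae.
Specimen A: multiplying by 2 years per growth lamina: 2421 × 2 = 4842 years.
A: Extension rate ≈ 149.0 / 4842 = 0.031 mm/yr.
Specimen B: multiplying by 2 years per growth lamina: 1353 × 2 = 2706 years. B's length ≈ 0.031 × 2706 = 83.9 mm.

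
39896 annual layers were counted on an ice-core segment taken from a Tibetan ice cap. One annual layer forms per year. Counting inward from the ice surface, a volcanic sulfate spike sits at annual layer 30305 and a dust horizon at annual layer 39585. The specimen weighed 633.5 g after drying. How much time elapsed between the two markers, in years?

9280 years

The two markers are separated by 39585 − 30305 = 9280 annual layers.
At one annual layer per year, 9280 years elapsed between them.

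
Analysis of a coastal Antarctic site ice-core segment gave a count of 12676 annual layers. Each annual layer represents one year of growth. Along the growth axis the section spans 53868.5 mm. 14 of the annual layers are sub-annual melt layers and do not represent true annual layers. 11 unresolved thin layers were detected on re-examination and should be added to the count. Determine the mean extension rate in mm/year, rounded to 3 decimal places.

Adjusted count: 12676 − 14 + 11 = 12673 annual layers.
Mean rate = 53868.5 mm / 12673 years ≈ 4.251 mm/year.

4.251 mm/year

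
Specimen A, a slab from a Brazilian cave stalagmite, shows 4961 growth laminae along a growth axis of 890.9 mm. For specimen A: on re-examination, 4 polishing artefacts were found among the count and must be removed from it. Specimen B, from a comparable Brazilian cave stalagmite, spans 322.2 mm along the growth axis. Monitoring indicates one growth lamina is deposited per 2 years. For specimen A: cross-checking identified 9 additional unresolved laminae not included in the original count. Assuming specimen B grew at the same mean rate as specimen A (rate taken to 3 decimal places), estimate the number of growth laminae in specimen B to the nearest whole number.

Specimen A: after corrections the count is 4961 − 4 + 9 = 4966 growth laminae.
Specimen A: 4966 growth laminae at 2 years each span 4966 × 2 = 9932 years.
A: Mean rate = 890.9 mm / 9932 years ≈ 0.090 mm/year.
For B, 322.2 / 0.090 = 3580.00 years; at 2 years per growth lamina that is 3580.00 / 2 ≈ 1790 growth laminae.

1790 growth laminae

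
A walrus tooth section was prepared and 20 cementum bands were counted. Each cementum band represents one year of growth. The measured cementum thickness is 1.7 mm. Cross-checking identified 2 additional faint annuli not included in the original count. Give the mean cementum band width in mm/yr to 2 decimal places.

True cementum band count = 20 + 2 = 22.
Extension rate ≈ 1.7 / 22 = 0.08 mm/yr.

0.08 mm/yr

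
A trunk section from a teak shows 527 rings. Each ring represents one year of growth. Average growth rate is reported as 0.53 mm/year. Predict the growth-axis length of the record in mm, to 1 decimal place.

279.3 mm

The record spans 527 years at 0.53 mm per year.
527 years at 0.53 mm/year gives 0.53 × 527 = 279.3 mm.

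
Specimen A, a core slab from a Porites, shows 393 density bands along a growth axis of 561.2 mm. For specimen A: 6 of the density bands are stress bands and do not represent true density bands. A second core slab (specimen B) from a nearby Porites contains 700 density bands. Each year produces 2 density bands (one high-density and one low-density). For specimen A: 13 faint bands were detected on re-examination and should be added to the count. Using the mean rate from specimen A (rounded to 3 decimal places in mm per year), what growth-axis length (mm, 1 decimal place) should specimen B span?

982.1 mm

Specimen A: after corrections the count is 393 − 6 + 13 = 400 density bands.
Specimen A: dividing by 2 density bands per year: 400 / 2 = 200 years.
A: Extension rate ≈ 561.2 / 200 = 2.806 mm per year.
Specimen B: dividing by 2 density bands per year: 700 / 2 = 350 years. Length of B = 2.806 × 350 = 982.1 mm.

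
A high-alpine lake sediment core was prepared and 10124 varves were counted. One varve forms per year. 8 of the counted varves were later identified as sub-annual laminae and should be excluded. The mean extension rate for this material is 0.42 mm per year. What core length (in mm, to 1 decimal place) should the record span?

After corrections the count is 10124 − 8 = 10116 varves.
Length ≈ 0.42 × 10116 = 4248.7 mm.

4248.7 mm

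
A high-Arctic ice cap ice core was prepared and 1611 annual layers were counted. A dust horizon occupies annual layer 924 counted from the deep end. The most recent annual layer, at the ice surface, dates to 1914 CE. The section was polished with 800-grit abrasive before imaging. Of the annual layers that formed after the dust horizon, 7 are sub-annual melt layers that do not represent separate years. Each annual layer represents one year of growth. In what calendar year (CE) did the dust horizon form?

1234 CE

Between annual layer 924 and the ice surface there are 1611 − 924 = 687 annual layers.
687 − 7 false = 680 true annual layers after the dust horizon.
Counting back 680 years from 1914 CE places the dust horizon in 1914 − 680 = 1234 CE.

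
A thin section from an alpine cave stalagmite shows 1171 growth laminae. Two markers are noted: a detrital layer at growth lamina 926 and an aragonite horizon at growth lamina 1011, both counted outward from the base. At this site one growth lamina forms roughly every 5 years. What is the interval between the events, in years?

Separation: 1011 − 926 = 85 growth laminae.
At 5 years per growth lamina, 85 × 5 = 425 years.

425 years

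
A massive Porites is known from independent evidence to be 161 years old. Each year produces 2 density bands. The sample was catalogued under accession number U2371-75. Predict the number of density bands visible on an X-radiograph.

322 density bands

161 years at 2 density bands per year gives 161 × 2 = 322 density bands.
So 322 density bands should be present.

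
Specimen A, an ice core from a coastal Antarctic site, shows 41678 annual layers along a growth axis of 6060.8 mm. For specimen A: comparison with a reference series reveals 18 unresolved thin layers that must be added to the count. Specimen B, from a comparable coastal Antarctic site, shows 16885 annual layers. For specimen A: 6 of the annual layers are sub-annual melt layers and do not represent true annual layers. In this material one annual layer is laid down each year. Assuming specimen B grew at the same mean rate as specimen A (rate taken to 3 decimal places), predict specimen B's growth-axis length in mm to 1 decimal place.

Specimen A: after corrections the count is 41678 − 6 + 18 = 41690 annual layers.
A: Mean rate = 6060.8 mm / 41690 years ≈ 0.145 mm per year.
B's length ≈ 0.145 × 16885 = 2448.3 mm.

2448.3 mm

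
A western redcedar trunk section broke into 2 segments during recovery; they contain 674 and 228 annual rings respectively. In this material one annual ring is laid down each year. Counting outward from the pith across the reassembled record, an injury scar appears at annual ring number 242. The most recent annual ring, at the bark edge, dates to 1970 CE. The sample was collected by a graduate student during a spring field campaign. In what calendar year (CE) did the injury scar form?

1310 CE

Total annual rings = 674 + 228 = 902.
902 − 242 = 660 annual rings lie beyond the injury scar toward the bark edge.
The annual ring at the bark edge is 1970 CE, so the injury scar dates to 1970 − 660 = 1310 CE.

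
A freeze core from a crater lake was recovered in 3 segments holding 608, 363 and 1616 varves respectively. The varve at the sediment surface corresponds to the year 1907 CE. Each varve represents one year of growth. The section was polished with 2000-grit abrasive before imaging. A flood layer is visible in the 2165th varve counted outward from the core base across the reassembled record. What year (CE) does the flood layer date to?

1485 CE

Total varves = 608 + 363 + 1616 = 2587.
2587 − 2165 = 422 varves lie beyond the flood layer toward the sediment surface.
1907 − 422 = 1485 CE.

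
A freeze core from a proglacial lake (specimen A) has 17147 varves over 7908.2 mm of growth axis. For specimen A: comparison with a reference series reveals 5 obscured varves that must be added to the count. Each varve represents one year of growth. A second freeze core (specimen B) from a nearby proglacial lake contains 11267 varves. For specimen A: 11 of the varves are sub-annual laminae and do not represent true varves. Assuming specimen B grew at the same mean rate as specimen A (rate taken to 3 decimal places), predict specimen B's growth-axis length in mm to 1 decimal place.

Specimen A: correcting the raw count gives 17147 − 11 + 5 = 17141 true varves.
A: Extension rate ≈ 7908.2 / 17141 = 0.461 mm/yr.
Length of B = 0.461 × 11267 = 5194.1 mm.

5194.1 mm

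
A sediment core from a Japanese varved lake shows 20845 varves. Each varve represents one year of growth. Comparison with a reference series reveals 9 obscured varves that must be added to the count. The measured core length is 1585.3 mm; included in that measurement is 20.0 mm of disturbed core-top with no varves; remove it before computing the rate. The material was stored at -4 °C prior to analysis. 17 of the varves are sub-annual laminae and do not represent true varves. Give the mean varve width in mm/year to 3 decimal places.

0.075 mm/year

Correcting the raw count gives 20845 − 17 + 9 = 20837 true varves.
The growth record spans 1585.3 − 20.0 = 1565.3 mm.
Extension rate ≈ 1565.3 / 20837 = 0.075 mm/year.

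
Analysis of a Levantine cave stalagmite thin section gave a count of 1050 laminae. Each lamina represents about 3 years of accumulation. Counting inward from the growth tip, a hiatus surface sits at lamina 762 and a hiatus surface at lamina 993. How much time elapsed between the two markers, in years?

693 years

The two markers are separated by 993 − 762 = 231 laminae.
Multiplying by 3 years per lamina: 231 × 3 = 693 years.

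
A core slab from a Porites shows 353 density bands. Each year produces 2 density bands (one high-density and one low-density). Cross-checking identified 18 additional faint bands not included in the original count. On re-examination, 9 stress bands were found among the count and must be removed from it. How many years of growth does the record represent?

181 yr

True density band count = 353 − 9 + 18 = 362.
Dividing by 2 density bands per year: 362 / 2 = 181 years.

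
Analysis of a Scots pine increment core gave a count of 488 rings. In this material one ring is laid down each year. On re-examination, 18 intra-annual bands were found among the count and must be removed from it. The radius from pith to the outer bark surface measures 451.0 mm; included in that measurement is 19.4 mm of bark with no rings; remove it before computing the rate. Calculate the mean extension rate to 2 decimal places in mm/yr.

0.92 mm/yr

After corrections the count is 488 − 18 = 470 rings.
Removing the 19.4 mm offcut leaves 451.0 − 19.4 = 431.6 mm.
431.6 mm over 470 years gives 431.6 / 470 ≈ 0.92 mm/yr.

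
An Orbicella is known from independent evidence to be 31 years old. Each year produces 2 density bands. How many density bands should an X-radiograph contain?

31 years at 2 density bands per year gives 31 × 2 = 62 density bands.
So 62 density bands should be present.

62 density bands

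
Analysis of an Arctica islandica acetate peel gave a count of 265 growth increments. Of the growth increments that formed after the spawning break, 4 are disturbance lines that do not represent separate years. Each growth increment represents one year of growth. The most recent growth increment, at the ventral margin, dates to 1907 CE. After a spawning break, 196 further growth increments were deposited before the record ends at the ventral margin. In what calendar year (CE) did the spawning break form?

196 growth increments post-date the spawning break.
Removing the 4 false growth increments leaves 196 − 4 = 192 true growth increments beyond the spawning break.
1907 − 192 = 1715 CE.

1715 CE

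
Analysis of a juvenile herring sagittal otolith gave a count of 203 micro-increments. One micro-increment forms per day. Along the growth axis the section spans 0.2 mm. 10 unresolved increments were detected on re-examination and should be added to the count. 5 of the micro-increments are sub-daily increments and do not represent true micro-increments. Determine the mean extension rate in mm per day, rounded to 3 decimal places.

Correcting the raw count gives 203 − 5 + 10 = 208 true micro-increments.
Extension rate ≈ 0.2 / 208 = 0.001 mm per day.

0.001 mm per day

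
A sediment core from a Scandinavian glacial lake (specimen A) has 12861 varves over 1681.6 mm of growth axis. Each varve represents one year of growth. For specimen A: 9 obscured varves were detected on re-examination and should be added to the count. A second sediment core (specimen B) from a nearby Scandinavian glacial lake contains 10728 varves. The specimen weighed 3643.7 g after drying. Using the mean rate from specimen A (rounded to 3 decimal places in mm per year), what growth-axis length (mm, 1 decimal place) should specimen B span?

1405.4 mm

Specimen A: adjusted count: 12861 + 9 = 12870 varves.
A: 1681.6 mm over 12870 years gives 1681.6 / 12870 ≈ 0.131 mm/yr.
For B, 0.131 mm/year × 10728 years = 1405.4 mm.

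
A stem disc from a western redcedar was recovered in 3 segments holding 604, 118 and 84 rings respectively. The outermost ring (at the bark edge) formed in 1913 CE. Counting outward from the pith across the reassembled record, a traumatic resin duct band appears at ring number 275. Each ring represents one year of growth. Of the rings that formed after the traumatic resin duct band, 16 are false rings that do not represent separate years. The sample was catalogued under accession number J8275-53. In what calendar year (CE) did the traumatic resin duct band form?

Total rings = 604 + 118 + 84 = 806.
806 − 275 = 531 rings lie beyond the traumatic resin duct band toward the bark edge.
Removing the 16 false rings leaves 531 − 16 = 515 true rings beyond the traumatic resin duct band.
The ring at the bark edge is 1913 CE, so the traumatic resin duct band dates to 1913 − 515 = 1398 CE.

1398 CE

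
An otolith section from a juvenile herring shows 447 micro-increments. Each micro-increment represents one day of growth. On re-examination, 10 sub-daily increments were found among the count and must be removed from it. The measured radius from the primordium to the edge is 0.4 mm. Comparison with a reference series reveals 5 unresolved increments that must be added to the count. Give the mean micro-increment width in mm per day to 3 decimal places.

Correcting the raw count gives 447 − 10 + 5 = 442 true micro-increments.
Extension rate ≈ 0.4 / 442 = 0.001 mm per day.

0.001 mm per day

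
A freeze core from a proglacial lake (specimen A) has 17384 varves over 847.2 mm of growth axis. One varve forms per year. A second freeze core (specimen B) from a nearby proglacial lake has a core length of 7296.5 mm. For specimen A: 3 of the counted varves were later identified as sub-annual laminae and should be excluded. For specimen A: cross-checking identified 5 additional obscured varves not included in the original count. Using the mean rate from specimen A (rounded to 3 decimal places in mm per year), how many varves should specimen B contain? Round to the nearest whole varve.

Specimen A: after corrections the count is 17384 − 3 + 5 = 17386 varves.
A: Extension rate ≈ 847.2 / 17386 = 0.049 mm/yr.
B spans 7296.5 / 0.049 = 148908.16 years ≈ 148908 varves.

148908 varves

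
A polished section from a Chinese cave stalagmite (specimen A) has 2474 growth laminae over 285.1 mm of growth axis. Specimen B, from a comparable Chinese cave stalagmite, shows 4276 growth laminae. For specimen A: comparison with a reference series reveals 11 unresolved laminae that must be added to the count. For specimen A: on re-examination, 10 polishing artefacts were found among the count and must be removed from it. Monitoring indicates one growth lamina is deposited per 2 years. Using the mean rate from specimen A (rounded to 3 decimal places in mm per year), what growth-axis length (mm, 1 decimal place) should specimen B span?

496.0 mm

Specimen A: after corrections the count is 2474 − 10 + 11 = 2475 growth laminae.
Specimen A: multiplying by 2 years per growth lamina: 2475 × 2 = 4950 years.
A: Extension rate ≈ 285.1 / 4950 = 0.058 mm per year.
Specimen B: 4276 growth laminae at 2 years each span 4276 × 2 = 8552 years. For B, 0.058 mm/year × 8552 years = 496.0 mm.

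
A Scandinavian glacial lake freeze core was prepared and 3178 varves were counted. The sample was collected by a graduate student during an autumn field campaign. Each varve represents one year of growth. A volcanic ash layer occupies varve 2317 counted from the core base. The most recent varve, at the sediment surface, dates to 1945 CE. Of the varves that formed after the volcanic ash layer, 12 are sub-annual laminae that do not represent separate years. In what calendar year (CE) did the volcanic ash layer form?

1096 CE

Between varve 2317 and the sediment surface there are 3178 − 2317 = 861 varves.
Removing the 12 false varves leaves 861 − 12 = 849 true varves beyond the volcanic ash layer.
The varve at the sediment surface is 1945 CE, so the volcanic ash layer dates to 1945 − 849 = 1096 CE.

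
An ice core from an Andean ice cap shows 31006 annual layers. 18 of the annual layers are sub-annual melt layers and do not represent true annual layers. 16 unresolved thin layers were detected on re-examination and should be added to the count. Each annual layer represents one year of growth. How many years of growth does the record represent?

31004 years

Correcting the raw count gives 31006 − 18 + 16 = 31004 true annual layers.
With a one-to-one annual layer periodicity this is 31004 years.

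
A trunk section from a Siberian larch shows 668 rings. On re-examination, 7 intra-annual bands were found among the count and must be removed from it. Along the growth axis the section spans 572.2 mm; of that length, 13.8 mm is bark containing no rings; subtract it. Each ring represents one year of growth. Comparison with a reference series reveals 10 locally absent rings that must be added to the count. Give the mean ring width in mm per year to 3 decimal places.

0.832 mm per year

Adjusted count: 668 − 7 + 10 = 671 rings.
Net length = 572.2 − 13.8 = 558.4 mm.
558.4 mm over 671 years gives 558.4 / 671 ≈ 0.832 mm per year.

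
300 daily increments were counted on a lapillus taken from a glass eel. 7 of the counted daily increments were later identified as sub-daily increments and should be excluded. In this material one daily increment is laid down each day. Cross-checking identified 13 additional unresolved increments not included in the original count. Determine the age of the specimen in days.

After corrections the count is 300 − 7 + 13 = 306 daily increments.
At one daily increment per day, that is 306 days.

306 days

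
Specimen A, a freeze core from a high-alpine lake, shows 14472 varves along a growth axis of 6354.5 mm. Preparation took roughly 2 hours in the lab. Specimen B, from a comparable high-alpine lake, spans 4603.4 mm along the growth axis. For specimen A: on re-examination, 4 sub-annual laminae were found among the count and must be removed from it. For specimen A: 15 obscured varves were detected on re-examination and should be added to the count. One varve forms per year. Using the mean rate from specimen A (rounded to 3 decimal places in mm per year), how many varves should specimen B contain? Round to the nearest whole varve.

Specimen A: correcting the raw count gives 14472 − 4 + 15 = 14483 true varves.
A: Mean rate = 6354.5 mm / 14483 years ≈ 0.439 mm/year.
B spans 4603.4 / 0.439 = 10486.10 years ≈ 10486 varves.

10486 varves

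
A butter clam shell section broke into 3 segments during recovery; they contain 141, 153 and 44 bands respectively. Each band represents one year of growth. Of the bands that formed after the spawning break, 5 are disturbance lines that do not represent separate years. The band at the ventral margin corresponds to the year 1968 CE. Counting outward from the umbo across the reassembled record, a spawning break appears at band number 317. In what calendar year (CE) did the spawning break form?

Total bands = 141 + 153 + 44 = 338.
Between band 317 and the ventral margin there are 338 − 317 = 21 bands.
Excluding 5 false bands: 21 − 5 = 16.
1968 − 16 = 1952 CE.

1952 CE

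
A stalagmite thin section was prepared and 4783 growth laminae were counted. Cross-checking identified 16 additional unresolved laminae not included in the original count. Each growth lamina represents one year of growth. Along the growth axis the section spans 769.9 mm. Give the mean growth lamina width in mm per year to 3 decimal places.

0.160 mm per year

After corrections the count is 4783 + 16 = 4799 growth laminae.
Mean rate = 769.9 mm / 4799 years ≈ 0.160 mm per year.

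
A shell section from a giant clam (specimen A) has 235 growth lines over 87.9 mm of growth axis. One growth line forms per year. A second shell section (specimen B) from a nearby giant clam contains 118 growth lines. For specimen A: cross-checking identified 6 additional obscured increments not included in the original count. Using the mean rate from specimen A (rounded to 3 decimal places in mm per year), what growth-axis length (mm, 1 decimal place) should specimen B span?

43.1 mm

Specimen A: true growth line count = 235 + 6 = 241.
A: Extension rate ≈ 87.9 / 241 = 0.365 mm per year.
B's length ≈ 0.365 × 118 = 43.1 mm.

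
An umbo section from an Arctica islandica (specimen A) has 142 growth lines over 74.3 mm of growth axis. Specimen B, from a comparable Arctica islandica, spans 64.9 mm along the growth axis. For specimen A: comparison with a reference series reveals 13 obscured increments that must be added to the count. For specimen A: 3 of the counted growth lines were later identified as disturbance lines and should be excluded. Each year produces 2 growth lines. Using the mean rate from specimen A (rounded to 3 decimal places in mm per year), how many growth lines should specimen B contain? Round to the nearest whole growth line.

133 growth lines

Specimen A: adjusted count: 142 − 3 + 13 = 152 growth lines.
Specimen A: with 2 growth lines per year, 152 / 2 = 76 years.
A: Mean rate = 74.3 mm / 76 years ≈ 0.978 mm/yr.
Specimen B: 64.9 mm / 0.978 mm per year = 66.36 years; at 2 growth lines per year that is 66.36 × 2 ≈ 133 growth lines.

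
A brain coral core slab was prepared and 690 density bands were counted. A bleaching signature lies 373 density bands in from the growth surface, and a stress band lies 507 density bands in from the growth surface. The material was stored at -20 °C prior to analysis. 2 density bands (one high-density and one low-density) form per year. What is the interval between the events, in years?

67 years

507 − 373 = 134 density bands lie between the two events.
Dividing by 2 density bands per year: 134 / 2 = 67 years.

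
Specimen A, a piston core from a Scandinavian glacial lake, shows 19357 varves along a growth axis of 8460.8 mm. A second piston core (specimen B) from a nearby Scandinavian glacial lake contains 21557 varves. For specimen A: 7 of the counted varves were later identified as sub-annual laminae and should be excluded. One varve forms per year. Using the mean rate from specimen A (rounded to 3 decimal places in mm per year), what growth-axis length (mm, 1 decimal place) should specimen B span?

9420.4 mm

Specimen A: true varve count = 19357 − 7 = 19350.
A: Extension rate ≈ 8460.8 / 19350 = 0.437 mm per year.
Length of B = 0.437 × 21557 = 9420.4 mm.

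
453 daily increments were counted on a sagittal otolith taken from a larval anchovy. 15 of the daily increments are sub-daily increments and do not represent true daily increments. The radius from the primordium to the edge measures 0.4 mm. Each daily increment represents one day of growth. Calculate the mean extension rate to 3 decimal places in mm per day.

0.001 mm per day

True daily increment count = 453 − 15 = 438.
0.4 mm over 438 days gives 0.4 / 438 ≈ 0.001 mm per day.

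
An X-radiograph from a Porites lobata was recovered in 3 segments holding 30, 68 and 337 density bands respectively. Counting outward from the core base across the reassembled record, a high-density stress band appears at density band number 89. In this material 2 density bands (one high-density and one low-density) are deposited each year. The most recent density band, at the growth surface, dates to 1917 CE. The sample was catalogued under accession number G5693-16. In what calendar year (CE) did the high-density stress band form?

1744 CE

Total density bands = 30 + 68 + 337 = 435.
The high-density stress band sits at density band 89 from the core base, so 435 − 89 = 346 density bands formed after it.
346 density bands at 2 per year is 346 / 2 = 173 years.
Counting back 173 years from 1917 CE places the high-density stress band in 1917 − 173 = 1744 CE.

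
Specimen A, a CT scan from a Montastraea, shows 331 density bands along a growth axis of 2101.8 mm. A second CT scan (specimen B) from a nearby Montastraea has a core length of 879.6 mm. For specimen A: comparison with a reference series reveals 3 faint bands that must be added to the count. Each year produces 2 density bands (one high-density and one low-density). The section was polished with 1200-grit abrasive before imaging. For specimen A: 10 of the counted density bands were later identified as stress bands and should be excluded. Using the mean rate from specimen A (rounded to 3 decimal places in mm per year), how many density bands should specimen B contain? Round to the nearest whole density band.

Specimen A: adjusted count: 331 − 10 + 3 = 324 density bands.
Specimen A: with 2 density bands per year, 324 / 2 = 162 years.
A: Mean rate = 2101.8 mm / 162 years ≈ 12.974 mm per year.
For B, 879.6 / 12.974 = 67.80 years; at 2 density bands per year that is 67.80 × 2 ≈ 136 density bands.

136 density bands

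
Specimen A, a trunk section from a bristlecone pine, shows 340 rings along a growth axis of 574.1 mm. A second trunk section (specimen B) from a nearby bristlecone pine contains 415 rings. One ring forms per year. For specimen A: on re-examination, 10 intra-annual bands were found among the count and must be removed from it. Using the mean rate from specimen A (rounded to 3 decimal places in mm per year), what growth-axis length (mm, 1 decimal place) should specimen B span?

722.1 mm

Specimen A: adjusted count: 340 − 10 = 330 rings.
A: Extension rate ≈ 574.1 / 330 = 1.740 mm/yr.
Length of B = 1.740 × 415 = 722.1 mm.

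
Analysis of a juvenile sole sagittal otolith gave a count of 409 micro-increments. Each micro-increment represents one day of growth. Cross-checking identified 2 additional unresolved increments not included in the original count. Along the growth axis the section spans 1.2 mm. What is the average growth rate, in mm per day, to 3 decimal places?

After corrections the count is 409 + 2 = 411 micro-increments.
1.2 mm over 411 days gives 1.2 / 411 ≈ 0.003 mm per day.

0.003 mm per day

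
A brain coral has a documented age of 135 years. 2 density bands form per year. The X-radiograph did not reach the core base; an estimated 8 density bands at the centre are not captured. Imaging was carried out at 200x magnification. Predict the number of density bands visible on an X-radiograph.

With 2 density bands per year, 135 years would produce 135 × 2 = 270 density bands.
270 − 8 missed = 262 density bands expected in the prepared section.

262 density bands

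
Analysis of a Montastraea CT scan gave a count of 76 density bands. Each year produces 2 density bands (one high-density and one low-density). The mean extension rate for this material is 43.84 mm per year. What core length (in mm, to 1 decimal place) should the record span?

1665.9 mm

76 density bands at 2 per year is 76 / 2 = 38 years.
38 years at 43.84 mm/year gives 43.84 × 38 = 1665.9 mm.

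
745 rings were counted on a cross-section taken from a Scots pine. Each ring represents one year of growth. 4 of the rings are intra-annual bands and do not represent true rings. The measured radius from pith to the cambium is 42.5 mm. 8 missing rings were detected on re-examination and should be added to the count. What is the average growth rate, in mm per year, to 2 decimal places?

After corrections the count is 745 − 4 + 8 = 749 rings.
Extension rate ≈ 42.5 / 749 = 0.06 mm per year.

0.06 mm per year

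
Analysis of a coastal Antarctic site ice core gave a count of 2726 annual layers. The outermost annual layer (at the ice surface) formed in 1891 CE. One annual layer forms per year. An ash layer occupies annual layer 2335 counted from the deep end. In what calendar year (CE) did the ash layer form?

1500 CE

2726 − 2335 = 391 annual layers lie beyond the ash layer toward the ice surface.
Counting back 391 years from 1891 CE places the ash layer in 1891 − 391 = 1500 CE.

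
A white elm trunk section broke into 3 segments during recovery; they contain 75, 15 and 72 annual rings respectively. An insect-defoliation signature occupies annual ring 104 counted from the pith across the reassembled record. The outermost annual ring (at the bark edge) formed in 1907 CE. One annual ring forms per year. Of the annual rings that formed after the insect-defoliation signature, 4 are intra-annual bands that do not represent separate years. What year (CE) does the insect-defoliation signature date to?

Total annual rings = 75 + 15 + 72 = 162.
162 − 104 = 58 annual rings lie beyond the insect-defoliation signature toward the bark edge.
Removing the 4 false annual rings leaves 58 − 4 = 54 true annual rings beyond the insect-defoliation signature.
1907 − 54 = 1853 CE.

1853 CE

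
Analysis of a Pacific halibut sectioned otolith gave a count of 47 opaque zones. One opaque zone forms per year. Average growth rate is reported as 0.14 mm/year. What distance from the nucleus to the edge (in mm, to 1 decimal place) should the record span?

6.6 mm

The record spans 47 years at 0.14 mm per year.
47 years at 0.14 mm/year gives 0.14 × 47 = 6.6 mm.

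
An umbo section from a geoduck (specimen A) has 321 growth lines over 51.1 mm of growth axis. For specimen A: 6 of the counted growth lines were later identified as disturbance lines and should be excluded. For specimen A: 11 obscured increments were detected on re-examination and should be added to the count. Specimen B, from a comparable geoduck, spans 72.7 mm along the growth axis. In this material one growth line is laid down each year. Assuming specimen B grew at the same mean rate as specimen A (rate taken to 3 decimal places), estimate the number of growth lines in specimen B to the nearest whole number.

463 growth lines

Specimen A: adjusted count: 321 − 6 + 11 = 326 growth lines.
A: Extension rate ≈ 51.1 / 326 = 0.157 mm/yr.
B spans 72.7 / 0.157 = 463.06 years ≈ 463 growth lines.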